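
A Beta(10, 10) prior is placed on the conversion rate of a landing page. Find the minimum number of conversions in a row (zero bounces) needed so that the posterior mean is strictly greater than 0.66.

After k conversions and 0 bounces the posterior is Beta(10+k, 10), with mean (10+k)/(10+10+k).
Set (10+k)/(20+k) > 0.66 and solve: k > (0.66·20 − 10)/(1 − 0.66) = 9.412.
The smallest integer exceeding 9.412 is 10.

k = 10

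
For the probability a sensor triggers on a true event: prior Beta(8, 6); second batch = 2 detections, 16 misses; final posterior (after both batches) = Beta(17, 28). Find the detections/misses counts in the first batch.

7 detections and 6 misses

Because Beta–binomial updating is additive in the counts, the combined data contributed (α_post−α_prior, β_post−β_prior) successes and failures.
Total across both batches: 17−8=9 detections, 28−6=22 misses.
Subtract the second batch: 9−2=7 detections and 22−16=6 misses.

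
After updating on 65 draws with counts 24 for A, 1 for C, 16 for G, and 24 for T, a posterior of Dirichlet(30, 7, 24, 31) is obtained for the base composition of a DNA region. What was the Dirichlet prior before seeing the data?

For a Dirichlet(α) prior with multinomial counts c, the posterior is Dirichlet(α + c) componentwise.
Subtract each count from the matching posterior parameter: 30−24=6, 7−1=6, 24−16=8, 31−24=7.

Dirichlet(6, 6, 8, 7)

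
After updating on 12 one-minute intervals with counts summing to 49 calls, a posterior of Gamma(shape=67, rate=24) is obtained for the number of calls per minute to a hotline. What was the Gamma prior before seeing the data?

Gamma(shape=18, rate=12)

A Gamma(α, β) prior (rate parametrization) on a Poisson rate with n observations summing to S gives posterior Gamma(α+S, β+n).
So α = 67 − 49 = 18 and β = 24 − 12 = 12.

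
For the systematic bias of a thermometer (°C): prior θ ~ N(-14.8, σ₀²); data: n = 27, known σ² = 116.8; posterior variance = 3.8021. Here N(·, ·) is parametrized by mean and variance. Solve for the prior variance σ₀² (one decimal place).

σ₀² = 31.4

Posterior precision equals prior precision plus data precision: 1/σ_n² = 1/σ₀² + n/σ².
So 1/σ₀² = 1/3.8021 − 27/116.8 = 0.263013 − 0.231164 = 0.031849.
Hence σ₀² = 1/0.031849 ≈ 31.4.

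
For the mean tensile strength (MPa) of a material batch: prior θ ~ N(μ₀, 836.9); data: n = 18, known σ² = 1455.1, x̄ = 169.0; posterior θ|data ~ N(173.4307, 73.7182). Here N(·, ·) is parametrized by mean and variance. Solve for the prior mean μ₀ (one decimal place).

μ₀ = 219.3

The posterior mean is a precision-weighted average: μ_n = (τ₀μ₀ + τ_data·x̄)/(τ₀+τ_data), with τ₀=1/σ₀² and τ_data=n/σ².
Here τ₀ = 1/836.9 = 0.001195 and τ_data = 18/1455.1 = 0.012370, so τ_n = 0.013565.
Rearranging for μ₀: μ₀ = (μ_n·τ_n − τ_data·x̄)/τ₀ = (173.4307·0.013565 − 0.012370·169.0) / 0.001195 = 0.262057/0.001195 ≈ 219.3.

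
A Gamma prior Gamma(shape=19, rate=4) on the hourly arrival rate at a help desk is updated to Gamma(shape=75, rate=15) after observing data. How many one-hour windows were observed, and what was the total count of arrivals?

n = 11 one-hour windows with total 56 arrivals

A Gamma(α, β) prior (rate parametrization) on a Poisson rate with n observations summing to S gives posterior Gamma(α+S, β+n).
Matching: Σxᵢ = 75 − 19 = 56 and n = 15 − 4 = 11.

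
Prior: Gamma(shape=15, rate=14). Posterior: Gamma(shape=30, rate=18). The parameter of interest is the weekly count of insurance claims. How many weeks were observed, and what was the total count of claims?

n = 4 weeks with total 15 claims

Gamma–Poisson conjugacy: posterior shape = α + Σxᵢ, posterior rate = β + n.
Matching: Σxᵢ = 30 − 15 = 15 and n = 18 − 14 = 4.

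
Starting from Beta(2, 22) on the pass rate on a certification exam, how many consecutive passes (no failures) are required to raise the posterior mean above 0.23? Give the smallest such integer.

k = 5

After k passes and 0 failures the posterior is Beta(2+k, 22), with mean (2+k)/(2+22+k).
Set (2+k)/(24+k) > 0.23 and solve: k > (0.23·24 − 2)/(1 − 0.23) = 4.571.
The smallest integer exceeding 4.571 is 5.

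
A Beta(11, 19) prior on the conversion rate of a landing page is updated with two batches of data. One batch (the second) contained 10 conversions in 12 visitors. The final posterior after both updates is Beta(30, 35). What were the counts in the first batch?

9 conversions and 14 bounces

Because Beta–binomial updating is additive in the counts, the combined data contributed (α_post−α_prior, β_post−β_prior) successes and failures.
Total across both batches: 30−11=19 conversions, 35−19=16 bounces.
Subtract the second batch: 19−10=9 conversions and 16−2=14 bounces.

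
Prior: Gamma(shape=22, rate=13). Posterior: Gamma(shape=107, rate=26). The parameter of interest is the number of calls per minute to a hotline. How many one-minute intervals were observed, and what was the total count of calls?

n = 13 one-minute intervals with total 85 calls

A Gamma(α, β) prior (rate parametrization) on a Poisson rate with n observations summing to S gives posterior Gamma(α+S, β+n).
Matching: Σxᵢ = 107 − 22 = 85 and n = 26 − 13 = 13.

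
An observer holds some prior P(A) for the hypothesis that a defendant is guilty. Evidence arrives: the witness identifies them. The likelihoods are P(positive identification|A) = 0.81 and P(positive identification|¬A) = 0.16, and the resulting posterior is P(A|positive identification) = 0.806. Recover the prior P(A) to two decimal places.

Bayes' rule in odds form gives O(A|E) = O(A)·[P(E|A)/P(E|¬A)], hence O(A) = O(A|E)/LR.
Posterior odds = 0.806/(1−0.806) = 4.1546. LR = 0.81/0.16 = 5.0625.
Prior odds = 4.1546/5.0625 = 0.8207, so P(A) = 0.8207/(1+0.8207) ≈ 0.45.

P(A) = 0.45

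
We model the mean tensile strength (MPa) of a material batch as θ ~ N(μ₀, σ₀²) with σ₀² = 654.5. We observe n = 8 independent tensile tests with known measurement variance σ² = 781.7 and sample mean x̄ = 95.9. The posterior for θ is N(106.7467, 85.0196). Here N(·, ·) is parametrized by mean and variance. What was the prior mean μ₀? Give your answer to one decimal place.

With known observation variance, the Normal–Normal posterior has precision τ_n = τ₀ + n/σ² and mean μ_n = (τ₀μ₀ + (n/σ²)x̄)/τ_n.
Here τ₀ = 1/654.5 = 0.001528 and τ_data = 8/781.7 = 0.010234, so τ_n = 0.011762.
Rearranging for μ₀: μ₀ = (μ_n·τ_n − τ_data·x̄)/τ₀ = (106.7467·0.011762 − 0.010234·95.9) / 0.001528 = 0.274114/0.001528 ≈ 179.4.

μ₀ = 179.4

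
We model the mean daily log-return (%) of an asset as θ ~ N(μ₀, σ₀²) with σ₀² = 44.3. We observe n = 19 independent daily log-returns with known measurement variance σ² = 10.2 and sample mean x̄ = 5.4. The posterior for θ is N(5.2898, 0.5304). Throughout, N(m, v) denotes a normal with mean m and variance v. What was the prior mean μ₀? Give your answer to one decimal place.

The posterior mean is a precision-weighted average: μ_n = (τ₀μ₀ + τ_data·x̄)/(τ₀+τ_data), with τ₀=1/σ₀² and τ_data=n/σ².
Here τ₀ = 1/44.3 = 0.022573 and τ_data = 19/10.2 = 1.862745, so τ_n = 1.885318.
Rearranging for μ₀: μ₀ = (μ_n·τ_n − τ_data·x̄)/τ₀ = (5.2898·1.885318 − 1.862745·5.4) / 0.022573 = -0.085868/0.022573 ≈ -3.8.

μ₀ = -3.8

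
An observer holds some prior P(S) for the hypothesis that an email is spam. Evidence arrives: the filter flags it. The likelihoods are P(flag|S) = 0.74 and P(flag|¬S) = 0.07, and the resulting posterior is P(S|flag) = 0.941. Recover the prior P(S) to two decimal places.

In odds form, posterior odds = prior odds × likelihood ratio, so prior odds = posterior odds ÷ LR.
Posterior odds = 0.941/(1−0.941) = 15.9492. LR = 0.74/0.07 = 10.5714.
Prior odds = 15.9492/10.5714 = 1.5087, so P(S) = 1.5087/(1+1.5087) ≈ 0.60.

P(S) = 0.60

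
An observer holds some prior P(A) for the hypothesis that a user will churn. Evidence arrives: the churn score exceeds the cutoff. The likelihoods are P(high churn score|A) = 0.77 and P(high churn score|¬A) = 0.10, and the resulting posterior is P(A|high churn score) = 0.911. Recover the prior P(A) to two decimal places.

In odds form, posterior odds = prior odds × likelihood ratio, so prior odds = posterior odds ÷ LR.
Posterior odds = 0.911/(1−0.911) = 10.2360. LR = 0.77/0.10 = 7.7000.
Prior odds = 10.2360/7.7000 = 1.3294, so P(A) = 1.3294/(1+1.3294) ≈ 0.57.

P(A) = 0.57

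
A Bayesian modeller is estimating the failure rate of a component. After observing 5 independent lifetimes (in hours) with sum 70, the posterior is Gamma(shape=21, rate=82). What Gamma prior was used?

For an exponential likelihood with a Gamma(α, β) prior on the rate, n observations with total T give posterior Gamma(α+n, β+T).
So α = 21 − 5 = 16 and β = 82 − 70 = 12.

Gamma(shape=16, rate=12)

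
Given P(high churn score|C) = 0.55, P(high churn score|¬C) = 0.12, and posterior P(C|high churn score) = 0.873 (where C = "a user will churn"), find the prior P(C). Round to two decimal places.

In odds form, posterior odds = prior odds × likelihood ratio, so prior odds = posterior odds ÷ LR.
Posterior odds = 0.873/(1−0.873) = 6.8740. LR = 0.55/0.12 = 4.5833.
Prior odds = 6.8740/4.5833 = 1.4998, so P(C) = 1.4998/(1+1.4998) ≈ 0.60.

P(C) = 0.60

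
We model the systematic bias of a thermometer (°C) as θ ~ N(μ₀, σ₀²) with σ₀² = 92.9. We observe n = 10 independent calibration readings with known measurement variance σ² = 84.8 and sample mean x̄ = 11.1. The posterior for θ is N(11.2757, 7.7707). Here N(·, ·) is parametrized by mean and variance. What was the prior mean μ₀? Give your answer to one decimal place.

μ₀ = 13.2

With known observation variance, the Normal–Normal posterior has precision τ_n = τ₀ + n/σ² and mean μ_n = (τ₀μ₀ + (n/σ²)x̄)/τ_n.
Here τ₀ = 1/92.9 = 0.010764 and τ_data = 10/84.8 = 0.117925, so τ_n = 0.128689.
Rearranging for μ₀: μ₀ = (μ_n·τ_n − τ_data·x̄)/τ₀ = (11.2757·0.128689 − 0.117925·11.1) / 0.010764 = 0.142091/0.010764 ≈ 13.2.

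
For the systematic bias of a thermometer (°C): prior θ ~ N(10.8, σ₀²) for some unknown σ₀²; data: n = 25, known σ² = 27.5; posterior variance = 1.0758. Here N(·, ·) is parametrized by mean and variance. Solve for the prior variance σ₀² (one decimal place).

σ₀² = 48.9

Posterior precision equals prior precision plus data precision: 1/σ_n² = 1/σ₀² + n/σ².
So 1/σ₀² = 1/1.0758 − 25/27.5 = 0.929541 − 0.909091 = 0.020450.
Hence σ₀² = 1/0.020450 ≈ 48.9.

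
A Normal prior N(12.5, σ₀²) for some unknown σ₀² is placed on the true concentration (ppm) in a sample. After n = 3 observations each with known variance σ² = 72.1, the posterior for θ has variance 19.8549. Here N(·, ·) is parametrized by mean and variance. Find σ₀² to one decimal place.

For the Normal–Normal model with known σ², precisions add: τ_n = τ₀ + n/σ².
So 1/σ₀² = 1/19.8549 − 3/72.1 = 0.050365 − 0.041609 = 0.008756.
Hence σ₀² = 1/0.008756 ≈ 114.2.

σ₀² = 114.2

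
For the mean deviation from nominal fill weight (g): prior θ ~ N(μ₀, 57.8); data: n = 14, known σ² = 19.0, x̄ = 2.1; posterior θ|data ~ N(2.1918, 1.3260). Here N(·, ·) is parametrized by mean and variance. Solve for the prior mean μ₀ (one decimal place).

μ₀ = 6.1

The posterior mean is a precision-weighted average: μ_n = (τ₀μ₀ + τ_data·x̄)/(τ₀+τ_data), with τ₀=1/σ₀² and τ_data=n/σ².
Here τ₀ = 1/57.8 = 0.017301 and τ_data = 14/19.0 = 0.736842, so τ_n = 0.754143.
Rearranging for μ₀: μ₀ = (μ_n·τ_n − τ_data·x̄)/τ₀ = (2.1918·0.754143 − 0.736842·2.1) / 0.017301 = 0.105562/0.017301 ≈ 6.1.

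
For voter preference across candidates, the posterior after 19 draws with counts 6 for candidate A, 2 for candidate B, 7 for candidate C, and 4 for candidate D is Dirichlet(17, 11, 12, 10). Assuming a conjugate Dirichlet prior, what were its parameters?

Dirichlet(11, 9, 5, 6)

For a Dirichlet(α) prior with multinomial counts c, the posterior is Dirichlet(α + c) componentwise.
Subtract each count from the matching posterior parameter: 17−6=11, 11−2=9, 12−7=5, 10−4=6.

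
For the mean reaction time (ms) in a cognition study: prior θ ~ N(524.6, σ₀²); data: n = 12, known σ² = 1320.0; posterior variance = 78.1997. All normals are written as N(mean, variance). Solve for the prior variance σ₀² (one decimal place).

σ₀² = 270.5

Posterior precision equals prior precision plus data precision: 1/σ_n² = 1/σ₀² + n/σ².
So 1/σ₀² = 1/78.1997 − 12/1320.0 = 0.012788 − 0.009091 = 0.003697.
Hence σ₀² = 1/0.003697 ≈ 270.5.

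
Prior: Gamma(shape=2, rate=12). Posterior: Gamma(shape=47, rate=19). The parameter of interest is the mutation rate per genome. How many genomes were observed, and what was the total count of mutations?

Gamma–Poisson conjugacy: posterior shape = α + Σxᵢ, posterior rate = β + n.
Matching: Σxᵢ = 47 − 2 = 45 and n = 19 − 12 = 7.

n = 7 genomes with total 45 mutations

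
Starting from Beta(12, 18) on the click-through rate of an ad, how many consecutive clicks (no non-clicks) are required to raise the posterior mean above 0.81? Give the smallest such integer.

k = 65

After k clicks and 0 non-clicks the posterior is Beta(12+k, 18), with mean (12+k)/(12+18+k).
Set (12+k)/(30+k) > 0.81 and solve: k > (0.81·30 − 12)/(1 − 0.81) = 64.737.
The smallest integer exceeding 64.737 is 65.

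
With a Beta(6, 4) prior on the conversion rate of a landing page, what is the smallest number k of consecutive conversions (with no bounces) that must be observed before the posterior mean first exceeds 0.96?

k = 91

After k conversions and 0 bounces the posterior is Beta(6+k, 4), with mean (6+k)/(6+4+k).
Set (6+k)/(10+k) > 0.96 and solve: k > (0.96·10 − 6)/(1 − 0.96) = 90.000.
The smallest integer exceeding 90.000 is 91, and checking k=91: (97)/(101) = 0.9604 > 0.96.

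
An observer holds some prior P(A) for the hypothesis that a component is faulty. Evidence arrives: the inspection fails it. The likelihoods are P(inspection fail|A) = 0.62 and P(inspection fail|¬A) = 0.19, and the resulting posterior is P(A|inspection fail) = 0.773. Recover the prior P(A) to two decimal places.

P(A) = 0.51

Bayes' rule in odds form gives O(A|E) = O(A)·[P(E|A)/P(E|¬A)], hence O(A) = O(A|E)/LR.
Posterior odds = 0.773/(1−0.773) = 3.4053. LR = 0.62/0.19 = 3.2632.
Prior odds = 3.4053/3.2632 = 1.0435, so P(A) = 1.0435/(1+1.0435) ≈ 0.51.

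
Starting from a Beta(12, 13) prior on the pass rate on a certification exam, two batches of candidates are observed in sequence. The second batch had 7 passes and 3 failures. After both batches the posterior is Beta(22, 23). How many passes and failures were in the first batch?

Because Beta–binomial updating is additive in the counts, the combined data contributed (α_post−α_prior, β_post−β_prior) successes and failures.
Total across both batches: 22−12=10 passes, 23−13=10 failures.
Subtract the second batch: 10−7=3 passes and 10−3=7 failures.

3 passes and 7 failures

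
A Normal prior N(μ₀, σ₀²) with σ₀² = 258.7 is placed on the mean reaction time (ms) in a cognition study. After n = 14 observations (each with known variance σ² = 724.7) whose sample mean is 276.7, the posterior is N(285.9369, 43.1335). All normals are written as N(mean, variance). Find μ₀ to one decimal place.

μ₀ = 332.1

The posterior mean is a precision-weighted average: μ_n = (τ₀μ₀ + τ_data·x̄)/(τ₀+τ_data), with τ₀=1/σ₀² and τ_data=n/σ².
Here τ₀ = 1/258.7 = 0.003865 and τ_data = 14/724.7 = 0.019318, so τ_n = 0.023183.
Rearranging for μ₀: μ₀ = (μ_n·τ_n − τ_data·x̄)/τ₀ = (285.9369·0.023183 − 0.019318·276.7) / 0.003865 = 1.283585/0.003865 ≈ 332.1.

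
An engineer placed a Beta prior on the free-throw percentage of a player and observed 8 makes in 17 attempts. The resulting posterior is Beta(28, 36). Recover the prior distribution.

Under Beta–binomial conjugacy the posterior parameters are (a+s, b+f).
So a = 28 − 8 = 20 and b = 36 − 9 = 27.

Beta(20, 27)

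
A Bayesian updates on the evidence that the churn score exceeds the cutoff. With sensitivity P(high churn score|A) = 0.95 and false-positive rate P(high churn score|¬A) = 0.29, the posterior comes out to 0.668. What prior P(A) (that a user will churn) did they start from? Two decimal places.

Bayes' rule in odds form gives O(A|E) = O(A)·[P(E|A)/P(E|¬A)], hence O(A) = O(A|E)/LR.
Posterior odds = 0.668/(1−0.668) = 2.0120. LR = 0.95/0.29 = 3.2759.
Prior odds = 2.0120/3.2759 = 0.6142, so P(A) = 0.6142/(1+0.6142) ≈ 0.38.

P(A) = 0.38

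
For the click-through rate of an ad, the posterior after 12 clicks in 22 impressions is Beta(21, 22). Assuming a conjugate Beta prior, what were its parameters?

A Beta(α, β) prior with s successes and f failures in binomial data gives a Beta(α+s, β+f) posterior.
Subtract the data counts: 21−12=9, 22−10=12.

Beta(9, 12)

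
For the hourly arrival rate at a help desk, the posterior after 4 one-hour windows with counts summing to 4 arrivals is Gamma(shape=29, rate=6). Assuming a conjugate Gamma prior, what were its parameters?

A Gamma(α, β) prior (rate parametrization) on a Poisson rate with n observations summing to S gives posterior Gamma(α+S, β+n).
So α = 29 − 4 = 25 and β = 6 − 4 = 2.

Gamma(shape=25, rate=2)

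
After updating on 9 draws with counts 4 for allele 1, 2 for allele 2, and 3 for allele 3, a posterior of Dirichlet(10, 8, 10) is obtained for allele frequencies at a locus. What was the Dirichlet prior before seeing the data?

For a Dirichlet(α) prior with multinomial counts c, the posterior is Dirichlet(α + c) componentwise.
Subtract each count from the matching posterior parameter: 10−4=6, 8−2=6, 10−3=7.

Dirichlet(6, 6, 7)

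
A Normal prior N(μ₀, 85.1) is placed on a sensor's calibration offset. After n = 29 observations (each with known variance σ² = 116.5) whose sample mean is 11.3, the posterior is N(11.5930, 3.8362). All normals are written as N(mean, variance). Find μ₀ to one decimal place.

With known observation variance, the Normal–Normal posterior has precision τ_n = τ₀ + n/σ² and mean μ_n = (τ₀μ₀ + (n/σ²)x̄)/τ_n.
Here τ₀ = 1/85.1 = 0.011751 and τ_data = 29/116.5 = 0.248927, so τ_n = 0.260678.
Rearranging for μ₀: μ₀ = (μ_n·τ_n − τ_data·x̄)/τ₀ = (11.5930·0.260678 − 0.248927·11.3) / 0.011751 = 0.209165/0.011751 ≈ 17.8.

μ₀ = 17.8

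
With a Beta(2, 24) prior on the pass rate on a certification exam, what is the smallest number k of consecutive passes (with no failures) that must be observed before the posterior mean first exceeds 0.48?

After k passes and 0 failures the posterior is Beta(2+k, 24), with mean (2+k)/(2+24+k).
Set (2+k)/(26+k) > 0.48 and solve: k > (0.48·26 − 2)/(1 − 0.48) = 20.154.
The smallest integer exceeding 20.154 is 21, and checking k=21: (23)/(47) = 0.4894 > 0.48.

k = 21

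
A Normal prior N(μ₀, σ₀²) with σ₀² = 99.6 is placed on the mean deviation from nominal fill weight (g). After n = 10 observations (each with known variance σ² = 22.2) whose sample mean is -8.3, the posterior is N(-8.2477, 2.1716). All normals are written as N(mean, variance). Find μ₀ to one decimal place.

With known observation variance, the Normal–Normal posterior has precision τ_n = τ₀ + n/σ² and mean μ_n = (τ₀μ₀ + (n/σ²)x̄)/τ_n.
Here τ₀ = 1/99.6 = 0.010040 and τ_data = 10/22.2 = 0.450450, so τ_n = 0.460490.
Rearranging for μ₀: μ₀ = (μ_n·τ_n − τ_data·x̄)/τ₀ = (-8.2477·0.460490 − 0.450450·-8.3) / 0.010040 = -0.059248/0.010040 ≈ -5.9.

μ₀ = -5.9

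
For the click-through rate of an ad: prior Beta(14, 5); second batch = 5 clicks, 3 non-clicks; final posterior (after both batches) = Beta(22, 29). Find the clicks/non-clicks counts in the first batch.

3 clicks and 21 non-clicks

Because Beta–binomial updating is additive in the counts, the combined data contributed (α_post−α_prior, β_post−β_prior) successes and failures.
Total across both batches: 22−14=8 clicks, 29−5=24 non-clicks.
Subtract the second batch: 8−5=3 clicks and 24−3=21 non-clicks.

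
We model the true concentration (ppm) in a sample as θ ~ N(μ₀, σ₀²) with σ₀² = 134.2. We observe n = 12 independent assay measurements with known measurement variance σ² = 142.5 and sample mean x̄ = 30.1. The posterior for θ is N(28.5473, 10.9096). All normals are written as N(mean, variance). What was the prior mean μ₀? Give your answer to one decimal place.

With known observation variance, the Normal–Normal posterior has precision τ_n = τ₀ + n/σ² and mean μ_n = (τ₀μ₀ + (n/σ²)x̄)/τ_n.
Here τ₀ = 1/134.2 = 0.007452 and τ_data = 12/142.5 = 0.084211, so τ_n = 0.091663.
Rearranging for μ₀: μ₀ = (μ_n·τ_n − τ_data·x̄)/τ₀ = (28.5473·0.091663 − 0.084211·30.1) / 0.007452 = 0.081980/0.007452 ≈ 11.0.

μ₀ = 11.0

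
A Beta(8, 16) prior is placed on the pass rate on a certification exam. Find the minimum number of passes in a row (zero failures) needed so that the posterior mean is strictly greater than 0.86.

After k passes and 0 failures the posterior is Beta(8+k, 16), with mean (8+k)/(8+16+k).
Set (8+k)/(24+k) > 0.86 and solve: k > (0.86·24 − 8)/(1 − 0.86) = 90.286.
The smallest integer exceeding 90.286 is 91, and checking k=91: (99)/(115) = 0.8609 > 0.86.

k = 91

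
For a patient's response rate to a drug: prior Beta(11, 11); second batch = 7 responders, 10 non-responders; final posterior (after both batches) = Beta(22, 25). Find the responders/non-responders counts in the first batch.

Because Beta–binomial updating is additive in the counts, the combined data contributed (α_post−α_prior, β_post−β_prior) successes and failures.
Total across both batches: 22−11=11 responders, 25−11=14 non-responders.
Subtract the second batch: 11−7=4 responders and 14−10=4 non-responders.

4 responders and 4 non-responders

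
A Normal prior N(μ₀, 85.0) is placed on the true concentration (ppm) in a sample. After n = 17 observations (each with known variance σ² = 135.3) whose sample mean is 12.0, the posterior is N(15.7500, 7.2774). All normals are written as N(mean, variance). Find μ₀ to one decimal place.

μ₀ = 55.8

With known observation variance, the Normal–Normal posterior has precision τ_n = τ₀ + n/σ² and mean μ_n = (τ₀μ₀ + (n/σ²)x̄)/τ_n.
Here τ₀ = 1/85.0 = 0.011765 and τ_data = 17/135.3 = 0.125647, so τ_n = 0.137412.
Rearranging for μ₀: μ₀ = (μ_n·τ_n − τ_data·x̄)/τ₀ = (15.7500·0.137412 − 0.125647·12.0) / 0.011765 = 0.656475/0.011765 ≈ 55.8.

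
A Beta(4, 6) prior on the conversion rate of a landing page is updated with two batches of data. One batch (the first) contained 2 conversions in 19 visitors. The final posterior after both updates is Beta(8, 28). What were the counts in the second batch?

Sequential conjugate updates are equivalent to a single update on the pooled data, so total successes = posterior α − prior α and total failures = posterior β − prior β.
Total across both batches: 8−4=4 conversions, 28−6=22 bounces.
Subtract the first batch: 4−2=2 conversions and 22−17=5 bounces.

2 conversions and 5 bounces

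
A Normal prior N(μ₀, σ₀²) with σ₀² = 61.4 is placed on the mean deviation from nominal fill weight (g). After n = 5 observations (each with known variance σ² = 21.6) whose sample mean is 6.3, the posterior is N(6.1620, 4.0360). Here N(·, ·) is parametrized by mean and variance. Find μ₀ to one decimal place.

μ₀ = 4.2

With known observation variance, the Normal–Normal posterior has precision τ_n = τ₀ + n/σ² and mean μ_n = (τ₀μ₀ + (n/σ²)x̄)/τ_n.
Here τ₀ = 1/61.4 = 0.016287 and τ_data = 5/21.6 = 0.231481, so τ_n = 0.247768.
Rearranging for μ₀: μ₀ = (μ_n·τ_n − τ_data·x̄)/τ₀ = (6.1620·0.247768 − 0.231481·6.3) / 0.016287 = 0.068416/0.016287 ≈ 4.2.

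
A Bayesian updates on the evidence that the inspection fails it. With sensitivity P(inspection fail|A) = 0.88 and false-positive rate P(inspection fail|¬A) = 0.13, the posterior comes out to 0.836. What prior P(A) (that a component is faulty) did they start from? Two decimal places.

P(A) = 0.43

Bayes' rule in odds form gives O(A|E) = O(A)·[P(E|A)/P(E|¬A)], hence O(A) = O(A|E)/LR.
Posterior odds = 0.836/(1−0.836) = 5.0976. LR = 0.88/0.13 = 6.7692.
Prior odds = 5.0976/6.7692 = 0.7531, so P(A) = 0.7531/(1+0.7531) ≈ 0.43.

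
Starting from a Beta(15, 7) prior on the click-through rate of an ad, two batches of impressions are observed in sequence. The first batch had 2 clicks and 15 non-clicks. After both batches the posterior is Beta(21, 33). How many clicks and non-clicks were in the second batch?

4 clicks and 11 non-clicks

Because Beta–binomial updating is additive in the counts, the combined data contributed (α_post−α_prior, β_post−β_prior) successes and failures.
Total across both batches: 21−15=6 clicks, 33−7=26 non-clicks.
Subtract the first batch: 6−2=4 clicks and 26−15=11 non-clicks.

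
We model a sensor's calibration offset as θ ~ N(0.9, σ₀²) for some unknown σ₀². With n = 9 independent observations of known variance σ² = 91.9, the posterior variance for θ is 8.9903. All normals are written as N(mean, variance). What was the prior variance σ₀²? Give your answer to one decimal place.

σ₀² = 75.2

For the Normal–Normal model with known σ², precisions add: τ_n = τ₀ + n/σ².
So 1/σ₀² = 1/8.9903 − 9/91.9 = 0.111231 − 0.097933 = 0.013298.
Hence σ₀² = 1/0.013298 ≈ 75.2.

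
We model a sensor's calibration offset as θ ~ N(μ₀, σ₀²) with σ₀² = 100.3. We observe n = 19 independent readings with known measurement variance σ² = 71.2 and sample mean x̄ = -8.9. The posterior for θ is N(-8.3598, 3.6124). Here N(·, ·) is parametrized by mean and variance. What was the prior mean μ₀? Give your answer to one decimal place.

With known observation variance, the Normal–Normal posterior has precision τ_n = τ₀ + n/σ² and mean μ_n = (τ₀μ₀ + (n/σ²)x̄)/τ_n.
Here τ₀ = 1/100.3 = 0.009970 and τ_data = 19/71.2 = 0.266854, so τ_n = 0.276824.
Rearranging for μ₀: μ₀ = (μ_n·τ_n − τ_data·x̄)/τ₀ = (-8.3598·0.276824 − 0.266854·-8.9) / 0.009970 = 0.060807/0.009970 ≈ 6.1.

μ₀ = 6.1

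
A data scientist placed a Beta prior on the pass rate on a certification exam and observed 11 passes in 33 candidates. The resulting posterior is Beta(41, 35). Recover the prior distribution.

Beta(30, 13)

A Beta(α, β) prior with s successes and f failures in binomial data gives a Beta(α+s, β+f) posterior.
So α = 41 − 11 = 30 and β = 35 − 22 = 13.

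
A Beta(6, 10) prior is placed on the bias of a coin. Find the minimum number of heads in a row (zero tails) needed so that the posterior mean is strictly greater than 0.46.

k = 3

After k heads and 0 tails the posterior is Beta(6+k, 10), with mean (6+k)/(6+10+k).
Set (6+k)/(16+k) > 0.46 and solve: k > (0.46·16 − 6)/(1 − 0.46) = 2.519.
The smallest integer exceeding 2.519 is 3, and checking k=3: (9)/(19) = 0.4737 > 0.46.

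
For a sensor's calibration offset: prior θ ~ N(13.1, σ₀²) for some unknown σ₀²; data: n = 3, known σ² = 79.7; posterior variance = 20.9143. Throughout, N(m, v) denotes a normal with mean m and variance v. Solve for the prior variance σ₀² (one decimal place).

For the Normal–Normal model with known σ², precisions add: τ_n = τ₀ + n/σ².
So 1/σ₀² = 1/20.9143 − 3/79.7 = 0.047814 − 0.037641 = 0.010173.
Hence σ₀² = 1/0.010173 ≈ 98.3.

σ₀² = 98.3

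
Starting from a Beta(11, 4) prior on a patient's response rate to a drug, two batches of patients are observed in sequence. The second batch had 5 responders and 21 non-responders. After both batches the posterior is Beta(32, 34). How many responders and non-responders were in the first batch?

Sequential conjugate updates are equivalent to a single update on the pooled data, so total successes = posterior α − prior α and total failures = posterior β − prior β.
Total across both batches: 32−11=21 responders, 34−4=30 non-responders.
Subtract the second batch: 21−5=16 responders and 30−21=9 non-responders.

16 responders and 9 non-responders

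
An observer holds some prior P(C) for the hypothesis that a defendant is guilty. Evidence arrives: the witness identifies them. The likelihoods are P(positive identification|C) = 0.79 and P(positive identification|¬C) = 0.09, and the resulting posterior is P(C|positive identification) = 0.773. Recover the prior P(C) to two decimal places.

In odds form, posterior odds = prior odds × likelihood ratio, so prior odds = posterior odds ÷ LR.
Posterior odds = 0.773/(1−0.773) = 3.4053. LR = 0.79/0.09 = 8.7778.
Prior odds = 3.4053/8.7778 = 0.3879, so P(C) = 0.3879/(1+0.3879) ≈ 0.28.

P(C) = 0.28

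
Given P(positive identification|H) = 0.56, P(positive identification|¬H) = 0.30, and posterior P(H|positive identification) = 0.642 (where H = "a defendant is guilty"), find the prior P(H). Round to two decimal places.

P(H) = 0.49

Bayes' rule in odds form gives O(H|E) = O(H)·[P(E|H)/P(E|¬H)], hence O(H) = O(H|E)/LR.
Posterior odds = 0.642/(1−0.642) = 1.7933. LR = 0.56/0.30 = 1.8667.
Prior odds = 1.7933/1.8667 = 0.9607, so P(H) = 0.9607/(1+0.9607) ≈ 0.49.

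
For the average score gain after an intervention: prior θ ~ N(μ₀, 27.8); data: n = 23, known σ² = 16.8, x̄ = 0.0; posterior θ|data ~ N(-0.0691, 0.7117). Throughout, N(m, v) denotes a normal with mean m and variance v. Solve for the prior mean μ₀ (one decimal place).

μ₀ = -2.7

The posterior mean is a precision-weighted average: μ_n = (τ₀μ₀ + τ_data·x̄)/(τ₀+τ_data), with τ₀=1/σ₀² and τ_data=n/σ².
Here τ₀ = 1/27.8 = 0.035971 and τ_data = 23/16.8 = 1.369048, so τ_n = 1.405019.
Rearranging for μ₀: μ₀ = (μ_n·τ_n − τ_data·x̄)/τ₀ = (-0.0691·1.405019 − 1.369048·0.0) / 0.035971 = -0.097087/0.035971 ≈ -2.7.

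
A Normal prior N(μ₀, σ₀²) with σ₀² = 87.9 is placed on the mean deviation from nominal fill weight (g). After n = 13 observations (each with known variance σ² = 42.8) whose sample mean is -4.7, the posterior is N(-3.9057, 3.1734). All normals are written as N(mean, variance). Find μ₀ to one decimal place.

The posterior mean is a precision-weighted average: μ_n = (τ₀μ₀ + τ_data·x̄)/(τ₀+τ_data), with τ₀=1/σ₀² and τ_data=n/σ².
Here τ₀ = 1/87.9 = 0.011377 and τ_data = 13/42.8 = 0.303738, so τ_n = 0.315115.
Rearranging for μ₀: μ₀ = (μ_n·τ_n − τ_data·x̄)/τ₀ = (-3.9057·0.315115 − 0.303738·-4.7) / 0.011377 = 0.196824/0.011377 ≈ 17.3.

μ₀ = 17.3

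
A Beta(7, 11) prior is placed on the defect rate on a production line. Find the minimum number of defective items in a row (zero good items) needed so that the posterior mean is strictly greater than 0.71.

After k defective items and 0 good items the posterior is Beta(7+k, 11), with mean (7+k)/(7+11+k).
Set (7+k)/(18+k) > 0.71 and solve: k > (0.71·18 − 7)/(1 − 0.71) = 19.931.
The smallest integer exceeding 19.931 is 20.

k = 20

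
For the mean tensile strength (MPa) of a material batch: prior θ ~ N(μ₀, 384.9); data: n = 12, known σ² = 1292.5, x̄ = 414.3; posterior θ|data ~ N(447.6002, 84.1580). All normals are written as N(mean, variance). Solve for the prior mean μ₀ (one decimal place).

With known observation variance, the Normal–Normal posterior has precision τ_n = τ₀ + n/σ² and mean μ_n = (τ₀μ₀ + (n/σ²)x̄)/τ_n.
Here τ₀ = 1/384.9 = 0.002598 and τ_data = 12/1292.5 = 0.009284, so τ_n = 0.011882.
Rearranging for μ₀: μ₀ = (μ_n·τ_n − τ_data·x̄)/τ₀ = (447.6002·0.011882 − 0.009284·414.3) / 0.002598 = 1.472024/0.002598 ≈ 566.6.

μ₀ = 566.6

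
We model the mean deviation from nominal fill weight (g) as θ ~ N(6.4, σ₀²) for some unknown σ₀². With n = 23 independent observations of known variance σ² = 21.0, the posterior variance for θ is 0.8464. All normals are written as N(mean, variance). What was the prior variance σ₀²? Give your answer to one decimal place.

σ₀² = 11.6

Posterior precision equals prior precision plus data precision: 1/σ_n² = 1/σ₀² + n/σ².
So 1/σ₀² = 1/0.8464 − 23/21.0 = 1.181474 − 1.095238 = 0.086236.
Hence σ₀² = 1/0.086236 ≈ 11.6.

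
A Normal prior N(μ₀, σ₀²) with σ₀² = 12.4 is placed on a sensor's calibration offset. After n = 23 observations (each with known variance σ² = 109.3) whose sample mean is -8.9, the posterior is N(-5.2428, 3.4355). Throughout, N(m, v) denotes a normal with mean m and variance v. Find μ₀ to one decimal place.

With known observation variance, the Normal–Normal posterior has precision τ_n = τ₀ + n/σ² and mean μ_n = (τ₀μ₀ + (n/σ²)x̄)/τ_n.
Here τ₀ = 1/12.4 = 0.080645 and τ_data = 23/109.3 = 0.210430, so τ_n = 0.291075.
Rearranging for μ₀: μ₀ = (μ_n·τ_n − τ_data·x̄)/τ₀ = (-5.2428·0.291075 − 0.210430·-8.9) / 0.080645 = 0.346779/0.080645 ≈ 4.3.

μ₀ = 4.3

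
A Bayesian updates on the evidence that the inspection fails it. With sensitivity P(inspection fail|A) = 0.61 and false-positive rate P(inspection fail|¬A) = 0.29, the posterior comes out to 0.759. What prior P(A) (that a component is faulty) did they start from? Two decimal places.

Bayes' rule in odds form gives O(A|E) = O(A)·[P(E|A)/P(E|¬A)], hence O(A) = O(A|E)/LR.
Posterior odds = 0.759/(1−0.759) = 3.1494. LR = 0.61/0.29 = 2.1034.
Prior odds = 3.1494/2.1034 = 1.4973, so P(A) = 1.4973/(1+1.4973) ≈ 0.60.

P(A) = 0.60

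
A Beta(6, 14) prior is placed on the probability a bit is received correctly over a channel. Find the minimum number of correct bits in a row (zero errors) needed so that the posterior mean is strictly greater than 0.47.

k = 7

After k correct bits and 0 errors the posterior is Beta(6+k, 14), with mean (6+k)/(6+14+k).
Set (6+k)/(20+k) > 0.47 and solve: k > (0.47·20 − 6)/(1 − 0.47) = 6.415.
The smallest integer exceeding 6.415 is 7, and checking k=7: (13)/(27) = 0.4815 > 0.47.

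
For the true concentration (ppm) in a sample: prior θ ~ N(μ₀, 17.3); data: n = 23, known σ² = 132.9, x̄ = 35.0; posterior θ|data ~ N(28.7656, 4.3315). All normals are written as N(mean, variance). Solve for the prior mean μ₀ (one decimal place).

μ₀ = 10.1

With known observation variance, the Normal–Normal posterior has precision τ_n = τ₀ + n/σ² and mean μ_n = (τ₀μ₀ + (n/σ²)x̄)/τ_n.
Here τ₀ = 1/17.3 = 0.057803 and τ_data = 23/132.9 = 0.173062, so τ_n = 0.230865.
Rearranging for μ₀: μ₀ = (μ_n·τ_n − τ_data·x̄)/τ₀ = (28.7656·0.230865 − 0.173062·35.0) / 0.057803 = 0.583800/0.057803 ≈ 10.1.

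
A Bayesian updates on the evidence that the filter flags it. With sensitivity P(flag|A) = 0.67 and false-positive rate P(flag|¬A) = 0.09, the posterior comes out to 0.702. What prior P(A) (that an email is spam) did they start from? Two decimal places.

P(A) = 0.24

Bayes' rule in odds form gives O(A|E) = O(A)·[P(E|A)/P(E|¬A)], hence O(A) = O(A|E)/LR.
Posterior odds = 0.702/(1−0.702) = 2.3557. LR = 0.67/0.09 = 7.4444.
Prior odds = 2.3557/7.4444 = 0.3164, so P(A) = 0.3164/(1+0.3164) ≈ 0.24.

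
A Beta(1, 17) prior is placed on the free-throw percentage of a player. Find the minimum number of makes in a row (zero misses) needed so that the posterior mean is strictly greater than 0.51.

After k makes and 0 misses the posterior is Beta(1+k, 17), with mean (1+k)/(1+17+k).
Set (1+k)/(18+k) > 0.51 and solve: k > (0.51·18 − 1)/(1 − 0.51) = 16.694.
The smallest integer exceeding 16.694 is 17.

k = 17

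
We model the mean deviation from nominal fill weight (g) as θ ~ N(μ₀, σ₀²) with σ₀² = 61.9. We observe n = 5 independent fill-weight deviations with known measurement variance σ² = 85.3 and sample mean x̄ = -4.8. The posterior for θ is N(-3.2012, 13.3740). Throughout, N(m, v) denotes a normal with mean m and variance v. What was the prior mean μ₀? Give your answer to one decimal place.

The posterior mean is a precision-weighted average: μ_n = (τ₀μ₀ + τ_data·x̄)/(τ₀+τ_data), with τ₀=1/σ₀² and τ_data=n/σ².
Here τ₀ = 1/61.9 = 0.016155 and τ_data = 5/85.3 = 0.058617, so τ_n = 0.074772.
Rearranging for μ₀: μ₀ = (μ_n·τ_n − τ_data·x̄)/τ₀ = (-3.2012·0.074772 − 0.058617·-4.8) / 0.016155 = 0.042001/0.016155 ≈ 2.6.

μ₀ = 2.6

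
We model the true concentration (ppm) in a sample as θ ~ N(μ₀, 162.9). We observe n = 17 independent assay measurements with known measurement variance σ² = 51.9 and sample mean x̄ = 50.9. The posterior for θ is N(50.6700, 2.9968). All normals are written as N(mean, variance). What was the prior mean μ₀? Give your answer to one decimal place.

μ₀ = 38.4

With known observation variance, the Normal–Normal posterior has precision τ_n = τ₀ + n/σ² and mean μ_n = (τ₀μ₀ + (n/σ²)x̄)/τ_n.
Here τ₀ = 1/162.9 = 0.006139 and τ_data = 17/51.9 = 0.327553, so τ_n = 0.333692.
Rearranging for μ₀: μ₀ = (μ_n·τ_n − τ_data·x̄)/τ₀ = (50.6700·0.333692 − 0.327553·50.9) / 0.006139 = 0.235726/0.006139 ≈ 38.4.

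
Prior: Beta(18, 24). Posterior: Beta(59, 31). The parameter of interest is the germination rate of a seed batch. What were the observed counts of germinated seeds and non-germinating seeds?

Beta is conjugate to the binomial likelihood: posterior = Beta(α+s, β+f).
Match parameters: s=59−18=41, f=31−24=7.

41 germinated seeds and 7 non-germinating seeds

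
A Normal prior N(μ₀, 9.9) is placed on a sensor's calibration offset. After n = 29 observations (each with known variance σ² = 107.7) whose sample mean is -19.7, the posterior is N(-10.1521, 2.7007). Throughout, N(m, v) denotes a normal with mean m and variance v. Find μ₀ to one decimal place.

μ₀ = 15.3

The posterior mean is a precision-weighted average: μ_n = (τ₀μ₀ + τ_data·x̄)/(τ₀+τ_data), with τ₀=1/σ₀² and τ_data=n/σ².
Here τ₀ = 1/9.9 = 0.101010 and τ_data = 29/107.7 = 0.269266, so τ_n = 0.370276.
Rearranging for μ₀: μ₀ = (μ_n·τ_n − τ_data·x̄)/τ₀ = (-10.1521·0.370276 − 0.269266·-19.7) / 0.101010 = 1.545461/0.101010 ≈ 15.3.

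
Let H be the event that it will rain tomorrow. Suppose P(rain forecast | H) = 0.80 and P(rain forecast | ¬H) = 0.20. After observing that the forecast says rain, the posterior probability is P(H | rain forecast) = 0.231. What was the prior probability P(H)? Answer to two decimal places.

P(H) = 0.07

In odds form, posterior odds = prior odds × likelihood ratio, so prior odds = posterior odds ÷ LR.
Posterior odds = 0.231/(1−0.231) = 0.3004. LR = 0.80/0.20 = 4.0000.
Prior odds = 0.3004/4.0000 = 0.0751, so P(H) = 0.0751/(1+0.0751) ≈ 0.07.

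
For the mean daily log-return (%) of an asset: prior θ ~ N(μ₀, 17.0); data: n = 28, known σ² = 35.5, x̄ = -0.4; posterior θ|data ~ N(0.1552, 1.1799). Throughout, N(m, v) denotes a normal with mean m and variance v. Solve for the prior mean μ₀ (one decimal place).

μ₀ = 7.6

The posterior mean is a precision-weighted average: μ_n = (τ₀μ₀ + τ_data·x̄)/(τ₀+τ_data), with τ₀=1/σ₀² and τ_data=n/σ².
Here τ₀ = 1/17.0 = 0.058824 and τ_data = 28/35.5 = 0.788732, so τ_n = 0.847556.
Rearranging for μ₀: μ₀ = (μ_n·τ_n − τ_data·x̄)/τ₀ = (0.1552·0.847556 − 0.788732·-0.4) / 0.058824 = 0.447033/0.058824 ≈ 7.6.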